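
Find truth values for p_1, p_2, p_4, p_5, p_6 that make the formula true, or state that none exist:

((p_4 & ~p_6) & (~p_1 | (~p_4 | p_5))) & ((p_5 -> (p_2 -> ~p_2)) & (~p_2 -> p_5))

p_1=T; p_2=F; p_4=T; p_5=T; p_6=F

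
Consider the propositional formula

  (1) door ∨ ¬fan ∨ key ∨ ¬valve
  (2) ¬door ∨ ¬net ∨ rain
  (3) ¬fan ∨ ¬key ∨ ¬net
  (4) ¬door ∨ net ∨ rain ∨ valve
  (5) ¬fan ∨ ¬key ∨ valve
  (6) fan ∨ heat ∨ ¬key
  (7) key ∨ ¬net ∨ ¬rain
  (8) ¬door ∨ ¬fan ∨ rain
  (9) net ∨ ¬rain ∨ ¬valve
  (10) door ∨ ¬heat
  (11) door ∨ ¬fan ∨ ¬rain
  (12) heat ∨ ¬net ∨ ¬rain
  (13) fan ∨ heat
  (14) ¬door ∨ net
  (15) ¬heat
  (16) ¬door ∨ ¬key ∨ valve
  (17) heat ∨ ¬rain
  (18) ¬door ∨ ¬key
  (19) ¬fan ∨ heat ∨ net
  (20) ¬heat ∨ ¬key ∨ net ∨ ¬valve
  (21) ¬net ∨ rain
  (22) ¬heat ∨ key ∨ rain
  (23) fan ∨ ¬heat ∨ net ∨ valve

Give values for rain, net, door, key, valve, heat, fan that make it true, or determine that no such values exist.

Case heat = True:
  Clause (¬heat) is falsified — contradiction.
Case heat = False:
  (fan ∨ heat) forces fan = True.
  (heat ∨ ¬rain) forces rain = False.
  (¬door ∨ ¬fan ∨ rain) forces door = False.
  (¬fan ∨ heat ∨ net) forces net = True.
  Clause (¬net ∨ rain) is falsified — contradiction.
Both cases fail, so the formula is unsatisfiable.

UNSATISFIABLE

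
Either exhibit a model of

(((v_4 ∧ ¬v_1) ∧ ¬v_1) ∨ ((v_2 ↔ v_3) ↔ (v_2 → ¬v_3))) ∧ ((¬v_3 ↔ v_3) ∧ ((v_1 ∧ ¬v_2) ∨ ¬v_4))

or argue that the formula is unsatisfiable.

The conjunct ¬v_3 ↔ v_3 is unsatisfiable on its own:
  v_3=F: evaluates to False.
  v_3=T: evaluates to False.
So the whole conjunction is unsatisfiable.

The formula is unsatisfiable.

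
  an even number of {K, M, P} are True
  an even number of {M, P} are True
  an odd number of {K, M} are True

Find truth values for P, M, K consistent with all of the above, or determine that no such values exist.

P = True, M = True, K = False

{K, M, P}: 2 true → even ✓
{M, P}: 2 true → even ✓
{K, M}: 1 true → odd ✓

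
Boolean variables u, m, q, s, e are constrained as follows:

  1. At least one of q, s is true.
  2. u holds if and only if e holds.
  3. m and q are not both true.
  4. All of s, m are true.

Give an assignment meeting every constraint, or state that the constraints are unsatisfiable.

u = True, m = True, q = False, s = True, e = True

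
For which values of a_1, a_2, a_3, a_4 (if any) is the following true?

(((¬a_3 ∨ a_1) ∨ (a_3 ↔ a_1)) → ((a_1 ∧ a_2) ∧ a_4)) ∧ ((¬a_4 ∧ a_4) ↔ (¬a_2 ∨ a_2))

The conjunct (¬a_4 ∧ a_4) ↔ (¬a_2 ∨ a_2) is unsatisfiable on its own:
  a_2=F, a_4=F: evaluates to False.
  a_2=F, a_4=T: evaluates to False.
  a_2=T, a_4=F: evaluates to False.
  a_2=T, a_4=T: evaluates to False.
So the whole conjunction is unsatisfiable.

Unsatisfiable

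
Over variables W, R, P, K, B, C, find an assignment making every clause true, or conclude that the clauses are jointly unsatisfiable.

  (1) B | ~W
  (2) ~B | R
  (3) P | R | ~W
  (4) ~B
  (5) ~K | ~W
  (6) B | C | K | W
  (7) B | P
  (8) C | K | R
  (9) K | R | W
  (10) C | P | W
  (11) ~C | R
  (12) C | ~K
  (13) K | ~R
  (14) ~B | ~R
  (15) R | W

Unit clause (~B) forces B = False.
In (B | P) only P is left, so P = True.
In (B | ~W) only ~W is left, so W = False.
In (R | W) only R is left, so R = True.
In (K | ~R) only K is left, so K = True.
In (C | ~K) only C is left, so C = True.
All clauses satisfied.

W: False; R: True; P: True; K: True; B: False; C: True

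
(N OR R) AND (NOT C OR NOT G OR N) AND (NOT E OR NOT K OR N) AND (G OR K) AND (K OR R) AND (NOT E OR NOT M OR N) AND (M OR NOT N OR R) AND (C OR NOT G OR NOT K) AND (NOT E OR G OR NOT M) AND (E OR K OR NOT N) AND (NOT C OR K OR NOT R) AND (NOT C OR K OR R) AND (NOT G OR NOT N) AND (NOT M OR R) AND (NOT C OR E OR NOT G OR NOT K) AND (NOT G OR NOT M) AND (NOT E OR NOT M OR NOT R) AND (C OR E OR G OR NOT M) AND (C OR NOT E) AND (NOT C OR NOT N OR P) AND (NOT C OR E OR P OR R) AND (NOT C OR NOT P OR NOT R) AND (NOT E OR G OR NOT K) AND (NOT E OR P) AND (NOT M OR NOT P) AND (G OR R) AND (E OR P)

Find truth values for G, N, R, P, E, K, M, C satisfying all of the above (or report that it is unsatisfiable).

Set G = True.
  then (NOT G OR NOT N) forces N = False.
  then (NOT G OR NOT M) forces M = False.
  then (N OR R) forces R = True.
  then (NOT C OR NOT G OR N) forces C = False.
  then (C OR NOT G OR NOT K) forces K = False.
  then (C OR NOT E) forces E = False.
  then (E OR P) forces P = True.
All clauses satisfied.

G=T; N=F; R=T; P=T; E=F; K=F; M=F; C=F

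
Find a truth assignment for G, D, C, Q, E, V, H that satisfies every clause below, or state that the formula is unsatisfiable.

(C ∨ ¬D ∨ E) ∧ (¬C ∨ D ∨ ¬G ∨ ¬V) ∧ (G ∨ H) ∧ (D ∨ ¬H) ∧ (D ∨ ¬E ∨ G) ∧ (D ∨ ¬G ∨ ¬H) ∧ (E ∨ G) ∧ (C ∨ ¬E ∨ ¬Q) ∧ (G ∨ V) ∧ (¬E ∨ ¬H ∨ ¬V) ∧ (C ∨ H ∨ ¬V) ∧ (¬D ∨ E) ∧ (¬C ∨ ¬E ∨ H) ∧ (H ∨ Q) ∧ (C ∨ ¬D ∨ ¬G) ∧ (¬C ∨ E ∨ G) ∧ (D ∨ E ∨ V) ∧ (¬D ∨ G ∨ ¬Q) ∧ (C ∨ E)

Try G = False:
  (G ∨ H) forces H = True.
  (D ∨ ¬H) forces D = True.
  (E ∨ G) forces E = True.
  (G ∨ V) forces V = True.
  clause (¬E ∨ ¬H ∨ ¬V) is falsified — backtrack.
So G = True.
Set D = True.
  then (¬D ∨ E) forces E = True.
  then (C ∨ ¬D ∨ ¬G) forces C = True.
  then (¬C ∨ ¬E ∨ H) forces H = True.
  then (¬E ∨ ¬H ∨ ¬V) forces V = False.
Set Q = True.
All clauses satisfied.

G=T, D=T, C=T, Q=T, E=T, V=F, H=T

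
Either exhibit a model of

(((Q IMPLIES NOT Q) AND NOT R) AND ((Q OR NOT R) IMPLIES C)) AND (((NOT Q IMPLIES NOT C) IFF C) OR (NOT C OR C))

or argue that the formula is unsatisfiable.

R = False, Q = False, C = True

  ((Q IMPLIES NOT Q) AND NOT R) AND ((Q OR NOT R) IMPLIES C) = True
    (Q IMPLIES NOT Q) AND NOT R = True
      Q IMPLIES NOT Q = True
        NOT Q = True
      NOT R = True
    (Q OR NOT R) IMPLIES C = True
      Q OR NOT R = True
        NOT R = True
  ((NOT Q IMPLIES NOT C) IFF C) OR (NOT C OR C) = True
    (NOT Q IMPLIES NOT C) IFF C = False
      NOT Q IMPLIES NOT C = False
        NOT Q = True
        NOT C = False
    NOT C OR C = True
      NOT C = False
Both conjuncts True, so the formula holds.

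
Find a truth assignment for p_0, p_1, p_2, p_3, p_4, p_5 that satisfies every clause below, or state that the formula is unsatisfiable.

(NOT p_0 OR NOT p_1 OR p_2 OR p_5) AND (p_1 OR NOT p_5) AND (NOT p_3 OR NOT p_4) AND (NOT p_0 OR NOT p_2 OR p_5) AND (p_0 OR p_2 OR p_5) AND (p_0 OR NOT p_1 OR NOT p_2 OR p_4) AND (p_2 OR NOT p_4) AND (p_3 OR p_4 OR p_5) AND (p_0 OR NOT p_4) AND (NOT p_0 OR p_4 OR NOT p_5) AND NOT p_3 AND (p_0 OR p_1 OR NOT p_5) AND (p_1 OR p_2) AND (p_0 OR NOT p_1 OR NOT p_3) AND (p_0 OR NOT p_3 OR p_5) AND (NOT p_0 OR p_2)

p_0: False, p_1: True, p_2: False, p_3: False, p_4: False, p_5: True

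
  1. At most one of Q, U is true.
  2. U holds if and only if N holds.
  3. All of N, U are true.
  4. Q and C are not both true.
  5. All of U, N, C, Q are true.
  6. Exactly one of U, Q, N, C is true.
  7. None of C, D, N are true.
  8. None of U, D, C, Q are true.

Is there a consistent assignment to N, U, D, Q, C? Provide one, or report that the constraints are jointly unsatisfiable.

UNSATISFIABLE

Case N = True:
  Constraint (7) is violated (N=T) — contradiction.
Case N = False:
  Constraint (3) is violated (N=F) — contradiction.
Both cases fail — unsatisfiable.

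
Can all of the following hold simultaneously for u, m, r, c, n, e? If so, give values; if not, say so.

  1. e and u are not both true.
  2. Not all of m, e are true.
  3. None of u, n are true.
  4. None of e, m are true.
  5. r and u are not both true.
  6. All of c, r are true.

u: False; m: False; r: True; c: True; n: False; e: False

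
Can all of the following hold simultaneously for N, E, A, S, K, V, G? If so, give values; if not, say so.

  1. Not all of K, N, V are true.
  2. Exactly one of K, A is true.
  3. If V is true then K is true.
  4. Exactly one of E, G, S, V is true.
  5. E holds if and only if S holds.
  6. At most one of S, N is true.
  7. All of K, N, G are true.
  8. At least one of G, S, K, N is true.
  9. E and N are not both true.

N=T, E=F, A=F, S=F, K=T, V=F, G=T

  (1) {K, N, V}: 2/3 true — not all ✓
  (2) {K, A}: 1 true — exactly one ✓
  (3) V=F ⇒ K: vacuous ✓
  (4) {E, G, S, V}: 1 true — exactly one ✓
  (5) E=F, S=F — same ✓
  (6) {S, N}: 1 true — at most one ✓
  (7) {K, N, G}: all 3 true ✓
  (8) {G, S, K, N}: 3 true — at least one ✓
  (9) E=F, N=T — not both ✓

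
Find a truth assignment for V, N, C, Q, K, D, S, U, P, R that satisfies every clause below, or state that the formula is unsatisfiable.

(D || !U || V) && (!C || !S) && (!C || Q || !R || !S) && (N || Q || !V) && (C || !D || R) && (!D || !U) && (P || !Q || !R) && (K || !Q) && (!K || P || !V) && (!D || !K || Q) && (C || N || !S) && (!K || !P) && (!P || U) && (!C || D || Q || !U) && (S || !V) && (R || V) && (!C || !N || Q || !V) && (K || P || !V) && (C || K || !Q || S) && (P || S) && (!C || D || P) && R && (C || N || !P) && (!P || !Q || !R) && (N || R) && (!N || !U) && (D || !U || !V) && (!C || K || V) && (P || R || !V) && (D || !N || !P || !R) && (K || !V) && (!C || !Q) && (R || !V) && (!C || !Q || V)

V = False, N = True, C = False, Q = False, K = False, D = False, S = True, U = False, P = False, R = True

Unit clause (R) forces R = True.
Set V = False.
Set N = True.
  then (!N || !U) forces U = False.
  then (!P || U) forces P = False.
  then (P || S) forces S = True.
  then (!C || !S) forces C = False.
  then (P || !Q || !R) forces Q = False.
Set K = False.
Set D = False.
All clauses satisfied.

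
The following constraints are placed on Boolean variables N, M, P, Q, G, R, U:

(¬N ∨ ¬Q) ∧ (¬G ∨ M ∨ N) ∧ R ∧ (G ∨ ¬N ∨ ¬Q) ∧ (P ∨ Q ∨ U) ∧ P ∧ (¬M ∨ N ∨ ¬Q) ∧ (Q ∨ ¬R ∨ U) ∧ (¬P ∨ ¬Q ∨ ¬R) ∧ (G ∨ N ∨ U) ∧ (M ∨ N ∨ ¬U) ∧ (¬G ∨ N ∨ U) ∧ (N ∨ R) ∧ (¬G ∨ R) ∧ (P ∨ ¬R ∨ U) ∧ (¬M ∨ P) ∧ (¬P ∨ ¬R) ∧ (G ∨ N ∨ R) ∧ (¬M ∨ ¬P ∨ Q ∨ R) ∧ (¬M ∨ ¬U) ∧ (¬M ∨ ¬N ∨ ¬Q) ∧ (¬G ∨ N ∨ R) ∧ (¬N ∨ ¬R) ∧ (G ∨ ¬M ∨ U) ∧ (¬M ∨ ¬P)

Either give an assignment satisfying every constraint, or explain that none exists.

UNSATISFIABLE

Case P = True:
  (R) forces R = True.
  Clause (¬P ∨ ¬R) is falsified — contradiction.
Case P = False:
  Clause (P) is falsified — contradiction.
Both cases fail, so the formula is unsatisfiable.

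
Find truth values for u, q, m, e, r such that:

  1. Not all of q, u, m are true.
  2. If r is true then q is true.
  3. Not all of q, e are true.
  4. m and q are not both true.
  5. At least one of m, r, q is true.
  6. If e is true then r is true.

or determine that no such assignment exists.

u = False, q = False, m = True, e = False, r = False

  (1) {q, u, m}: 1/3 true — not all ✓
  (2) r=F ⇒ q: vacuous ✓
  (3) {q, e}: 0/2 true — not all ✓
  (4) m=T, q=F — not both ✓
  (5) {m, r, q}: 1 true — at least one ✓
  (6) e=F ⇒ r: vacuous ✓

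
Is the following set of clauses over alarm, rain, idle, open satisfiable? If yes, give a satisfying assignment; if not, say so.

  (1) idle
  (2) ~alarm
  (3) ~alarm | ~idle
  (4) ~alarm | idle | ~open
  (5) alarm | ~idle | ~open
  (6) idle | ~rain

Unit clause (idle) forces idle = True.
Unit clause (~alarm) forces alarm = False.
In (alarm | ~idle | ~open) only ~open is left, so open = False.
Set rain = False.
Check each clause:
  (idle): idle holds.
  (~alarm): ~alarm holds.
  (~alarm | ~idle): ~alarm holds.
  (~alarm | idle | ~open): ~alarm holds.
  (alarm | ~idle | ~open): ~open holds.
  (idle | ~rain): idle holds.
All clauses satisfied.

alarm = False, rain = False, idle = True, open = False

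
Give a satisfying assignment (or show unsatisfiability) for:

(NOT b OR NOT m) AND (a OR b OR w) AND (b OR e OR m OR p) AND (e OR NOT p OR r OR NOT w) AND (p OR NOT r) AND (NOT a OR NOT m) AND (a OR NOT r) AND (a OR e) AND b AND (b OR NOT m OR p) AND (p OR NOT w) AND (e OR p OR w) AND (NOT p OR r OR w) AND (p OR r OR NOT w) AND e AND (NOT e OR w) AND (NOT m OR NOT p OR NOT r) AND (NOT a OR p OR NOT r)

m = False, b = True, p = True, w = True, a = False, e = True, r = False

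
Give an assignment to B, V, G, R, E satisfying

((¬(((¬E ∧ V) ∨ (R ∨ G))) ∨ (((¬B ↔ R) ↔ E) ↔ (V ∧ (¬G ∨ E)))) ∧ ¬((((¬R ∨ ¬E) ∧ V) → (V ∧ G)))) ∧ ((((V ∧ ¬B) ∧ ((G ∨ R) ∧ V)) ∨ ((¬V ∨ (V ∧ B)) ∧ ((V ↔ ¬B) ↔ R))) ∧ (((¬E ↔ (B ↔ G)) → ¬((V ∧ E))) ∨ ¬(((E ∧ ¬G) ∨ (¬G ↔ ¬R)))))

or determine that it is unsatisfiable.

UNSATISFIABLE

Case V = True: the formula simplifies to ((¬((¬E ∨ (R ∨ G))) ∨ (((¬B ↔ R) ↔ E) ↔ (¬G ∨ E))) ∧ ¬(((¬R ∨ ¬E) → G))) ∧ (((¬B ∧ (G ∨ R)) ∨ (B ∧ (¬B ↔ R))) ∧ (((¬E ↔ (B ↔ G)) → ¬E) ∨ ¬(((E ∧ ¬G) ∨ (¬G ↔ ¬R))))).
  G = True: the conjunct ¬(((¬R ∨ ¬E) → G)) becomes ¬(((¬R ∨ ¬E) → True)) = False.
  G = False: simplifies to ((¬((¬E ∨ R)) ∨ ((¬B ↔ R) ↔ E)) ∧ ¬(¬((¬R ∨ ¬E)))) ∧ (((¬B ∧ R) ∨ (B ∧ (¬B ↔ R))) ∧ (((¬E ↔ ¬B) → ¬E) ∨ ¬((E ∨ ¬R)))).
    E = True: simplifies to ((¬R ∨ (¬B ↔ R)) ∧ ¬(¬(¬R))) ∧ (((¬B ∧ R) ∨ (B ∧ (¬B ↔ R))) ∧ ¬B).
      R = True: the conjunct ¬(¬(¬R)) becomes ¬(¬False) = False.
      R = False: simplifies to (B ∧ B) ∧ ¬B.
        B = True: the conjunct ¬B is False.
        B = False: the conjunct B is False.
    E = False: simplifies to ¬((¬B ↔ R)) ∧ ((¬B ∧ R) ∨ (B ∧ (¬B ↔ R))).
      B = True: simplifies to ¬(¬R) ∧ ¬R.
        R = True: the conjunct ¬R is False.
        R = False: the conjunct ¬(¬R) becomes ¬(¬False) = False.
      B = False: simplifies to ¬R ∧ R.
        R = True: the conjunct ¬R is False.
        R = False: the conjunct R is False.
Case V = False: the conjunct ¬((((¬R ∨ ¬E) ∧ V) → (V ∧ G))) becomes ¬((False → False)) = False.
Both cases fail — unsatisfiable.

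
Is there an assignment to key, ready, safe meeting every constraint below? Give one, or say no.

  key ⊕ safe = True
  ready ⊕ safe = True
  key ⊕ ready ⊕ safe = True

key = False, ready = False, safe = True

key ⊕ safe = F ⊕ T = True ✓
ready ⊕ safe = F ⊕ T = True ✓
key ⊕ ready ⊕ safe = F ⊕ F ⊕ T = True ✓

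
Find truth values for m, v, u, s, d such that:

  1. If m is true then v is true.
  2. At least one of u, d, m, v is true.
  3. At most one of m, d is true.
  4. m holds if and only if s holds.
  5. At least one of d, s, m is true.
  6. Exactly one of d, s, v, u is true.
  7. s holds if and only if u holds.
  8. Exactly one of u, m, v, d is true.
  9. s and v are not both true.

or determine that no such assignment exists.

m=F, v=F, u=F, s=F, d=T

  (1) m=F ⇒ v: vacuous ✓
  (2) {u, d, m, v}: 1 true — at least one ✓
  (3) {m, d}: 1 true — at most one ✓
  (4) m=F, s=F — same ✓
  (5) {d, s, m}: 1 true — at least one ✓
  (6) {d, s, v, u}: 1 true — exactly one ✓
  (7) s=F, u=F — same ✓
  (8) {u, m, v, d}: 1 true — exactly one ✓
  (9) s=F, v=F — not both ✓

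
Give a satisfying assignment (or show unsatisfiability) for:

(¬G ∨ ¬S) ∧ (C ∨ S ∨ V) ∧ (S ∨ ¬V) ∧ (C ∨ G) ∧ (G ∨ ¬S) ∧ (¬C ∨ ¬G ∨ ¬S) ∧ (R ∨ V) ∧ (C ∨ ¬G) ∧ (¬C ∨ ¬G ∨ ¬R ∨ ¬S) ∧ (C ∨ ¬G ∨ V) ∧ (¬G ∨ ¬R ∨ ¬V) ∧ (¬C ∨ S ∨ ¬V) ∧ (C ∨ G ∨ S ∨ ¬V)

C = True, S = False, R = True, V = False, G = True

Try C = False:
  (C ∨ G) forces G = True.
  clause (C ∨ ¬G) is falsified — backtrack.
So C = True.
Try S = True:
  (¬G ∨ ¬S) forces G = False.
  clause (G ∨ ¬S) is falsified — backtrack.
So S = False.
  then (S ∨ ¬V) forces V = False.
  then (R ∨ V) forces R = True.
Set G = True.
All clauses satisfied.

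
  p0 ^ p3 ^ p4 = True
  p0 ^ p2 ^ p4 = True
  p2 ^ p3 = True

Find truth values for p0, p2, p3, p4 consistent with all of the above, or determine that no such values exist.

Adding constraints 1, 2, 3 mod 2: every variable appears an even number of times on the left, so the left side is 0.
But the right sides sum to 1 (mod 2). 0 ≠ 1 — the system is inconsistent.

Unsatisfiable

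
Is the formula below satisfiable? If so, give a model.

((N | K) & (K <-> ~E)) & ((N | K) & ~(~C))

C = True, E = False, N = False, K = True

  (N | K) & (K <-> ~E) = True
    N | K = True
    K <-> ~E = True
      ~E = True
  (N | K) & ~(~C) = True
    N | K = True
    ~(~C) = True
      ~C = False
Both conjuncts True, so the formula holds.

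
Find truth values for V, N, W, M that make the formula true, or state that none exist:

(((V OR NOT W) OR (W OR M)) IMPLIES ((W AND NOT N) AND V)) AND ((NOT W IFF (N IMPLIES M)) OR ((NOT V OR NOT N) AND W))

V = True, N = False, W = True, M = True

  ((V OR NOT W) OR (W OR M)) IMPLIES ((W AND NOT N) AND V) = True
    (V OR NOT W) OR (W OR M) = True
      V OR NOT W = True
        NOT W = False
      W OR M = True
    (W AND NOT N) AND V = True
      W AND NOT N = True
        NOT N = True
  (NOT W IFF (N IMPLIES M)) OR ((NOT V OR NOT N) AND W) = True
    NOT W IFF (N IMPLIES M) = False
      NOT W = False
      N IMPLIES M = True
    (NOT V OR NOT N) AND W = True
      NOT V OR NOT N = True
        NOT V = False
        NOT N = True
Both conjuncts True, so the formula holds.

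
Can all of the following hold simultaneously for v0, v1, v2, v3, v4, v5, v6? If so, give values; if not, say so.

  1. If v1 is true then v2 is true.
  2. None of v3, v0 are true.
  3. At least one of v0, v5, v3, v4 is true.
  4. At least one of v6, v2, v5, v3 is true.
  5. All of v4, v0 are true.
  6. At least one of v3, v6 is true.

Unsatisfiable

Case v0 = True:
  Constraint (2) is violated (v0=T) — contradiction.
Case v0 = False:
  Constraint (5) is violated (v0=F) — contradiction.
Both cases fail — unsatisfiable.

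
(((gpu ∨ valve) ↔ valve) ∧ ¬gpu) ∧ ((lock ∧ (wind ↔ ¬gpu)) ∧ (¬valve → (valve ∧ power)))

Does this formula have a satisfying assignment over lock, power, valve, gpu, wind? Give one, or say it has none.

lock = True; power = False; valve = True; gpu = False; wind = True

  ((gpu ∨ valve) ↔ valve) ∧ ¬gpu = True
    (gpu ∨ valve) ↔ valve = True
      gpu ∨ valve = True
    ¬gpu = True
  (lock ∧ (wind ↔ ¬gpu)) ∧ (¬valve → (valve ∧ power)) = True
    lock ∧ (wind ↔ ¬gpu) = True
      wind ↔ ¬gpu = True
        ¬gpu = True
    ¬valve → (valve ∧ power) = True
      ¬valve = False
      valve ∧ power = False
Both conjuncts True, so the formula holds.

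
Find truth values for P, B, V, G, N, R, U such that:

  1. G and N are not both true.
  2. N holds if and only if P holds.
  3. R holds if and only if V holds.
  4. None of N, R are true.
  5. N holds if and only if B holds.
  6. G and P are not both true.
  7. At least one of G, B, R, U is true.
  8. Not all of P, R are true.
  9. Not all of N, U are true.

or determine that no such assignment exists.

P = False; B = False; V = False; G = True; N = False; R = False; U = False

  (1) G=T, N=F — not both ✓
  (2) N=F, P=F — same ✓
  (3) R=F, V=F — same ✓
  (4) {N, R}: 0 true — none ✓
  (5) N=F, B=F — same ✓
  (6) G=T, P=F — not both ✓
  (7) {G, B, R, U}: 1 true — at least one ✓
  (8) {P, R}: 0/2 true — not all ✓
  (9) {N, U}: 0/2 true — not all ✓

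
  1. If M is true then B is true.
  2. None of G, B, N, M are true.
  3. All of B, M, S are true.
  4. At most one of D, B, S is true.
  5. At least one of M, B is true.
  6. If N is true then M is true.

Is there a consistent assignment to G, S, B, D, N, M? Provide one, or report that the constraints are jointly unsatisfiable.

Case B = True:
  Constraint (2) is violated (B=T) — contradiction.
Case B = False:
  Constraint (3) is violated (B=F) — contradiction.
Both cases fail — unsatisfiable.

No satisfying assignment exists.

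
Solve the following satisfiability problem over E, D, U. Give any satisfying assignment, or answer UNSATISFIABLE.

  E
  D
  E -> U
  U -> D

E = True, D = True, U = True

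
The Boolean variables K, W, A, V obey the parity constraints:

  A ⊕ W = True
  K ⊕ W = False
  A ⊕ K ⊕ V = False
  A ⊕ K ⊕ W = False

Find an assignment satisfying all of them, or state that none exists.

K = True; W = True; A = False; V = True

A ⊕ W = F ⊕ T = True ✓
K ⊕ W = T ⊕ T = False ✓
A ⊕ K ⊕ V = F ⊕ T ⊕ T = False ✓
A ⊕ K ⊕ W = F ⊕ T ⊕ T = False ✓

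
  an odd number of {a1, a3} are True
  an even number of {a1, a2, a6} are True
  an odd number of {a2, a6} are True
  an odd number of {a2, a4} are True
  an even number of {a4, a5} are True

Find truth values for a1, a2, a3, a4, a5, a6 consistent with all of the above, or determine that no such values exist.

a1: True, a2: True, a3: False, a4: False, a5: False, a6: False

{a1, a3}: 1 true → odd ✓
{a1, a2, a6}: 2 true → even ✓
{a2, a6}: 1 true → odd ✓
{a2, a4}: 1 true → odd ✓
{a4, a5}: 0 true → even ✓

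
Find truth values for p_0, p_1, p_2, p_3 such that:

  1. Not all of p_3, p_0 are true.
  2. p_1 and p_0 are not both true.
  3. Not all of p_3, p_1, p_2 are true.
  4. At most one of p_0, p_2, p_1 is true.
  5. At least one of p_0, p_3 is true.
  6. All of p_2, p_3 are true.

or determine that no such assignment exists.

p_0=F, p_1=F, p_2=T, p_3=T

  (1) {p_3, p_0}: 1/2 true — not all ✓
  (2) p_1=F, p_0=F — not both ✓
  (3) {p_3, p_1, p_2}: 2/3 true — not all ✓
  (4) {p_0, p_2, p_1}: 1 true — at most one ✓
  (5) {p_0, p_3}: 1 true — at least one ✓
  (6) {p_2, p_3}: all 2 true ✓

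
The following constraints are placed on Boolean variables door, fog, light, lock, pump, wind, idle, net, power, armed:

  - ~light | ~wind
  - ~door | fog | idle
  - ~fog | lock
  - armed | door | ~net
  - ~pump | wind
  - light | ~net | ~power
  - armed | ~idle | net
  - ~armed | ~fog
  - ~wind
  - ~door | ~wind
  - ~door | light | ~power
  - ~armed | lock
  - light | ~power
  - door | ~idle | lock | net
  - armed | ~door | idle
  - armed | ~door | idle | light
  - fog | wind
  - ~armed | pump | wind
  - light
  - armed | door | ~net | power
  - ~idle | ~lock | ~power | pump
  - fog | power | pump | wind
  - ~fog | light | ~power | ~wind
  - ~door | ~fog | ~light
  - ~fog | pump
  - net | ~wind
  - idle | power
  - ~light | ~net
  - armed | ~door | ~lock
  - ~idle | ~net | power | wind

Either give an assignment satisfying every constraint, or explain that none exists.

UNSATISFIABLE

Case wind = True:
  Clause (~wind) is falsified — contradiction.
Case wind = False:
  (~pump | wind) forces pump = False.
  (fog | wind) forces fog = True.
  Clause (~fog | pump) is falsified — contradiction.
Both cases fail, so the formula is unsatisfiable.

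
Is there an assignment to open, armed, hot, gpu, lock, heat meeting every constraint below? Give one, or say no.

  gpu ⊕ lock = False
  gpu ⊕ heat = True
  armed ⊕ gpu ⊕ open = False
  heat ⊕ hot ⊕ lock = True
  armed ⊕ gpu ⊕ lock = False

open: True, armed: False, hot: False, gpu: True, lock: True, heat: False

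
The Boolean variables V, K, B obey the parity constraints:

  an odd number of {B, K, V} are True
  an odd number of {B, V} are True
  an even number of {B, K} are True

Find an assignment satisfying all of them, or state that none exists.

V = True; K = False; B = False

{B, K, V}: 1 true → odd ✓
{B, V}: 1 true → odd ✓
{B, K}: 0 true → even ✓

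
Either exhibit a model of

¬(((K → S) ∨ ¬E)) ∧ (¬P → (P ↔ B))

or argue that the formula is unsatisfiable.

K: True, P: True, B: True, E: True, S: False

  ¬(((K → S) ∨ ¬E)) = True
    (K → S) ∨ ¬E = False
      K → S = False
      ¬E = False
  ¬P → (P ↔ B) = True
    ¬P = False
    P ↔ B = True
Both conjuncts True, so the formula holds.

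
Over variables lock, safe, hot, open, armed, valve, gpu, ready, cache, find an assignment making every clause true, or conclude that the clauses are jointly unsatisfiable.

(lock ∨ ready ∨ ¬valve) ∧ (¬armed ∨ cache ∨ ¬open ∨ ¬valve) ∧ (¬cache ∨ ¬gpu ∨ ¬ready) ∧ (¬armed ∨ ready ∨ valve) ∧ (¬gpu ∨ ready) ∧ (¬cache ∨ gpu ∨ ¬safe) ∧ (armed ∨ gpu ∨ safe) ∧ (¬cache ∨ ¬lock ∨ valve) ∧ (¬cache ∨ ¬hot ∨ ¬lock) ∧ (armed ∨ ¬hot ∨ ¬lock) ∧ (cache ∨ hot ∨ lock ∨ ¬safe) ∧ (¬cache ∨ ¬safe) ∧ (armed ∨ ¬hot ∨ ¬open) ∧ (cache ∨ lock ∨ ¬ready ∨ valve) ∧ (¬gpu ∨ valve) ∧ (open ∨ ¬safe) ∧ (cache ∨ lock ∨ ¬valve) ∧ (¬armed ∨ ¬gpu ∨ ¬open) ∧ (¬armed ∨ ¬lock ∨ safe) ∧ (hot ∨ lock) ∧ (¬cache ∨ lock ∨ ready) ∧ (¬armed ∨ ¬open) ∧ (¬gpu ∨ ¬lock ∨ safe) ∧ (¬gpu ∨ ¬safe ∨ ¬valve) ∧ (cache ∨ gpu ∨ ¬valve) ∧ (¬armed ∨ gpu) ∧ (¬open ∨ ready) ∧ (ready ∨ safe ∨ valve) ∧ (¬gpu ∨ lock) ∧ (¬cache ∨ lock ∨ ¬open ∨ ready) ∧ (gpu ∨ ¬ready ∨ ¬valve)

lock = True; safe = True; hot = False; open = True; armed = False; valve = False; gpu = False; ready = True; cache = False

Set lock = True.
Try safe = False:
  (¬armed ∨ ¬lock ∨ safe) forces armed = False.
  (armed ∨ gpu ∨ safe) forces gpu = True.
  clause (¬gpu ∨ ¬lock ∨ safe) is falsified — backtrack.
So safe = True.
  then (¬cache ∨ ¬safe) forces cache = False.
  then (open ∨ ¬safe) forces open = True.
  then (¬armed ∨ ¬open) forces armed = False.
  then (¬open ∨ ready) forces ready = True.
  then (armed ∨ ¬hot ∨ ¬lock) forces hot = False.
Set valve = False.
  then (¬gpu ∨ valve) forces gpu = False.
All clauses satisfied.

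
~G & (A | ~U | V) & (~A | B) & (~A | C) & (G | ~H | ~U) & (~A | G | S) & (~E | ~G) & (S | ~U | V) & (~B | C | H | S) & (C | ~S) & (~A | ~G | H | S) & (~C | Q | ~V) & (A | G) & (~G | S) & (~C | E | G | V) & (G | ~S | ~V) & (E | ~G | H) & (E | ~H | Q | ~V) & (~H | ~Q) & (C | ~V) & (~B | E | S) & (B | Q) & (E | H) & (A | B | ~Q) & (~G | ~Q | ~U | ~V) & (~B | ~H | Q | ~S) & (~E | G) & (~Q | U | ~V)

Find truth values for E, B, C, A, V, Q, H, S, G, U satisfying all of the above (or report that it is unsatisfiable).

Case G = True:
  Clause (~G) is falsified — contradiction.
Case G = False:
  (A | G) forces A = True.
  (~A | B) forces B = True.
  (~A | C) forces C = True.
  (~A | G | S) forces S = True.
  (G | ~S | ~V) forces V = False.
  (~C | E | G | V) forces E = True.
  Clause (~E | G) is falsified — contradiction.
Both cases fail, so the formula is unsatisfiable.

UNSATISFIABLE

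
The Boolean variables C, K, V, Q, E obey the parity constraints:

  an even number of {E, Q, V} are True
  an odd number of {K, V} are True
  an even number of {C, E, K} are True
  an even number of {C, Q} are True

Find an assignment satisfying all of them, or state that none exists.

Adding constraints 1, 2, 3, 4 mod 2: every variable appears an even number of times on the left, so the left side is 0.
But the right sides sum to 1 (mod 2). 0 ≠ 1 — the system is inconsistent.

No satisfying assignment exists.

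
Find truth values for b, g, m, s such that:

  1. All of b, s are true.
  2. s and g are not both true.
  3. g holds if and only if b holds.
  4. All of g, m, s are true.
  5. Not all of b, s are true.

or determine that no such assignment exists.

Case b = True:
  (1) forces s = True.
  Constraint (5) is violated (b=T, s=T) — contradiction.
Case b = False:
  Constraint (1) is violated (b=F) — contradiction.
Both cases fail — unsatisfiable.

Unsatisfiable — no assignment works.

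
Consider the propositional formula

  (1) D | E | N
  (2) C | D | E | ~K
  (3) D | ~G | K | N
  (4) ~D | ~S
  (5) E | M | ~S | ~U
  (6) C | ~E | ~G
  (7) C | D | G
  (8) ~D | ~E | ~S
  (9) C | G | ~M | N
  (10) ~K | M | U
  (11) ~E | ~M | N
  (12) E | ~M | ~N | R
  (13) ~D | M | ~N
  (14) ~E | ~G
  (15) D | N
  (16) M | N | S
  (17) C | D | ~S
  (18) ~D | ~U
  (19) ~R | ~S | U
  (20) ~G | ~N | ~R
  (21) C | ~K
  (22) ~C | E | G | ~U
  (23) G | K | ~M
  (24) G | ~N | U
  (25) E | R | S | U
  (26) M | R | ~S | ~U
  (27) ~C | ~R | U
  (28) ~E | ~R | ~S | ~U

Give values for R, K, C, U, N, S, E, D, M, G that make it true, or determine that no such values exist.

Set R = False.
Set K = False.
Set C = True.
Set U = False.
Try N = False:
  (D | N) forces D = True.
  (~D | ~S) forces S = False.
  (M | N | S) forces M = True.
  (~E | ~M | N) forces E = False.
  clause (E | R | S | U) is falsified — backtrack.
So N = True.
  then (G | ~N | U) forces G = True.
  then (~E | ~G) forces E = False.
  then (E | R | S | U) forces S = True.
  then (~D | ~S) forces D = False.
  then (E | ~M | ~N | R) forces M = False.
All clauses satisfied.

R = False, K = False, C = True, U = False, N = True, S = True, E = False, D = False, M = False, G = True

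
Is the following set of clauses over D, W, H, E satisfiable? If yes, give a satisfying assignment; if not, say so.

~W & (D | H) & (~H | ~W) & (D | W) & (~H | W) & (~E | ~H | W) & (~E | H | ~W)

D: True, W: False, H: False, E: True

Unit clause (~W) forces W = False.
In (D | W) only D is left, so D = True.
In (~H | W) only ~H is left, so H = False.
Set E = True.
Check each clause:
  (~W): ~W holds.
  (D | H): D holds.
  (~H | ~W): ~H holds.
  (D | W): D holds.
  (~H | W): ~H holds.
  (~E | ~H | W): ~H holds.
  (~E | H | ~W): ~W holds.
All clauses satisfied.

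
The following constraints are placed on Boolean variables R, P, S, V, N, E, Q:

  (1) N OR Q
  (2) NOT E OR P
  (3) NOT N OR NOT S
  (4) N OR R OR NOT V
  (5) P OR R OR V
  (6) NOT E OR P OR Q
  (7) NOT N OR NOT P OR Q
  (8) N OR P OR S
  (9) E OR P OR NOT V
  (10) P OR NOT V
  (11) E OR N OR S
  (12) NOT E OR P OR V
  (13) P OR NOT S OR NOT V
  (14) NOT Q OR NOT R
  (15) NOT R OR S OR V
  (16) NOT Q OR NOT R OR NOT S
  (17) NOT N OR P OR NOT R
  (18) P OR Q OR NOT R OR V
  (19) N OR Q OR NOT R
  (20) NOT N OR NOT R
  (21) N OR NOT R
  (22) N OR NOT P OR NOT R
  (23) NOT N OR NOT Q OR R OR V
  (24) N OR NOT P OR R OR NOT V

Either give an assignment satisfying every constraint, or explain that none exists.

R = False; P = True; S = True; V = False; N = False; E = False; Q = True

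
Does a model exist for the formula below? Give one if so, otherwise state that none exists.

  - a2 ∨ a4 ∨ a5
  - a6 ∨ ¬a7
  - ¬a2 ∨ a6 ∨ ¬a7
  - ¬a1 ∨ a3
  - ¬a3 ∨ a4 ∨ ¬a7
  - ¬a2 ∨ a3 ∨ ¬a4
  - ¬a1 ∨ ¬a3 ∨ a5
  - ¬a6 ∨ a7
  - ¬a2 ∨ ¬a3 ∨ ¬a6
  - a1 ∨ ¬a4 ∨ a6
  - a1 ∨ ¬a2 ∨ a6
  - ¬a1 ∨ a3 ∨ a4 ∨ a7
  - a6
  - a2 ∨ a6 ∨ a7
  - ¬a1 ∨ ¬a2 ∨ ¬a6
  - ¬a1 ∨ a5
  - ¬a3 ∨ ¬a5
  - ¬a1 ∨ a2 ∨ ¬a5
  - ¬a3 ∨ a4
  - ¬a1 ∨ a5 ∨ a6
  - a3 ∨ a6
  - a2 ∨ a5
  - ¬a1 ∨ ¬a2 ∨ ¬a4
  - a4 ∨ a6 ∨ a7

Unit clause (a6) forces a6 = True.
In (¬a6 ∨ a7) only a7 is left, so a7 = True.
Set a1 = False.
Set a2 = False.
  then (a2 ∨ a5) forces a5 = True.
  then (¬a3 ∨ ¬a5) forces a3 = False.
Set a4 = False.
All clauses satisfied.

a1 = False; a2 = False; a3 = False; a4 = False; a5 = True; a6 = True; a7 = True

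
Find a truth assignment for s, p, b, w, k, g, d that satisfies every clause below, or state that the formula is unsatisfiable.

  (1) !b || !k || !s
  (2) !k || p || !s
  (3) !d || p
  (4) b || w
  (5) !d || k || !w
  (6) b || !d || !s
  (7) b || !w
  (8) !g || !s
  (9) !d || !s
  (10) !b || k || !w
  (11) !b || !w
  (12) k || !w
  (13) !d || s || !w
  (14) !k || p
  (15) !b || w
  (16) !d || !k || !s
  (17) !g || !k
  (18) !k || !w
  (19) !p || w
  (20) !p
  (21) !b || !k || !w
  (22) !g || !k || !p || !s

Case b = True:
  (!b || !w) forces w = False.
  Clause (!b || w) is falsified — contradiction.
Case b = False:
  (b || w) forces w = True.
  Clause (b || !w) is falsified — contradiction.
Both cases fail, so the formula is unsatisfiable.

Unsatisfiable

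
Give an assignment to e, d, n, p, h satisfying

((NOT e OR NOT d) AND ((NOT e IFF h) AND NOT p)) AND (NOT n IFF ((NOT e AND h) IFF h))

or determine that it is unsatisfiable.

e: False; d: True; n: False; p: False; h: True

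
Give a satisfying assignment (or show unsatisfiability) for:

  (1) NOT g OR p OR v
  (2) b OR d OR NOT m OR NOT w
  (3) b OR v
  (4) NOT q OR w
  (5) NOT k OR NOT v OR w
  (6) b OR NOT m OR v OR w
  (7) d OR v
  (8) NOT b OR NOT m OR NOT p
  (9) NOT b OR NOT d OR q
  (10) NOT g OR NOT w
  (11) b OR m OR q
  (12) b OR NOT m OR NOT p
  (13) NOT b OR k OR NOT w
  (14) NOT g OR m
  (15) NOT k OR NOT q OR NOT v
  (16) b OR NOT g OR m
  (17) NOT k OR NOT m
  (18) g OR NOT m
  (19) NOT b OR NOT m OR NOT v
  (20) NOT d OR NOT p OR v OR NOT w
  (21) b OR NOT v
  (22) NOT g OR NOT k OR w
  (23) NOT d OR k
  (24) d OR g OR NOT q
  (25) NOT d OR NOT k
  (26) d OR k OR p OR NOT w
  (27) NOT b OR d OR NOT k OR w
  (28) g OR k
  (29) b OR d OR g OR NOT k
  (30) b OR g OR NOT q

k = True, g = False, d = False, m = False, p = False, q = False, b = True, w = True, v = True

Set k = True.
  then (NOT k OR NOT m) forces m = False.
  then (NOT d OR NOT k) forces d = False.
  then (d OR v) forces v = True.
  then (NOT g OR m) forces g = False.
  then (NOT k OR NOT q OR NOT v) forces q = False.
  then (b OR NOT v) forces b = True.
  then (NOT b OR d OR NOT k OR w) forces w = True.
Set p = False.
All clauses satisfied.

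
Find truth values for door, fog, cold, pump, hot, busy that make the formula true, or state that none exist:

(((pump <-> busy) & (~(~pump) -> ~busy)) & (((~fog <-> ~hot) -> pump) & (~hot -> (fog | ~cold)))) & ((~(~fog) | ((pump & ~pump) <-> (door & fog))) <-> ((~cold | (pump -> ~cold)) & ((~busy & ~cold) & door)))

door = True, fog = False, cold = False, pump = False, hot = True, busy = False

  ((pump <-> busy) & (~(~pump) -> ~busy)) & (((~fog <-> ~hot) -> pump) & (~hot -> (fog | ~cold))) = True
    (pump <-> busy) & (~(~pump) -> ~busy) = True
      pump <-> busy = True
      ~(~pump) -> ~busy = True
        ~(~pump) = False
          ~pump = True
        ~busy = True
    ((~fog <-> ~hot) -> pump) & (~hot -> (fog | ~cold)) = True
      (~fog <-> ~hot) -> pump = True
        ~fog <-> ~hot = False
          ~fog = True
          ~hot = False
      ~hot -> (fog | ~cold) = True
        ~hot = False
        fog | ~cold = True
          ~cold = True
  (~(~fog) | ((pump & ~pump) <-> (door & fog))) <-> ((~cold | (pump -> ~cold)) & ((~busy & ~cold) & door)) = True
    ~(~fog) | ((pump & ~pump) <-> (door & fog)) = True
      ~(~fog) = False
        ~fog = True
      (pump & ~pump) <-> (door & fog) = True
        pump & ~pump = False
          ~pump = True
        door & fog = False
    (~cold | (pump -> ~cold)) & ((~busy & ~cold) & door) = True
      ~cold | (pump -> ~cold) = True
        ~cold = True
        pump -> ~cold = True
          ~cold = True
      (~busy & ~cold) & door = True
        ~busy & ~cold = True
          ~busy = True
          ~cold = True
Both conjuncts True, so the formula holds.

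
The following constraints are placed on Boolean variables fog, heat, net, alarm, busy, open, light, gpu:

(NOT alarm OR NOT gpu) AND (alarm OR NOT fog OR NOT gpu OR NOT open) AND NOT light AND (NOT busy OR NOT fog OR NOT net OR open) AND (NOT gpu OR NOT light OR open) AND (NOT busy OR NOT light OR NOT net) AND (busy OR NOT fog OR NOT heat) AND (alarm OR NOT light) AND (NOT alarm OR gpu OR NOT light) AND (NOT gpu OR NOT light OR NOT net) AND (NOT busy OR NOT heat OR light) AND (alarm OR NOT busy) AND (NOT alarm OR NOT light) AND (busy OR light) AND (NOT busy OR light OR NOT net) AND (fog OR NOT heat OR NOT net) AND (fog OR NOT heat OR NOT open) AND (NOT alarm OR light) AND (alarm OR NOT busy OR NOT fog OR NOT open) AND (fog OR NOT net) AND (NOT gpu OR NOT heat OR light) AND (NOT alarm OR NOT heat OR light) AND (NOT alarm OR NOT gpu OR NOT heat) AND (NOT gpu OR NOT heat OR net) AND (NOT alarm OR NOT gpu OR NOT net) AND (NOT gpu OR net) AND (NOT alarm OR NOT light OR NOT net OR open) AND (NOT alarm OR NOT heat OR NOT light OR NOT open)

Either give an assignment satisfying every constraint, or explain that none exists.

Case light = True:
  Clause (NOT light) is falsified — contradiction.
Case light = False:
  (busy OR light) forces busy = True.
  (NOT busy OR NOT heat OR light) forces heat = False.
  (alarm OR NOT busy) forces alarm = True.
  Clause (NOT alarm OR light) is falsified — contradiction.
Both cases fail, so the formula is unsatisfiable.

The formula is unsatisfiable.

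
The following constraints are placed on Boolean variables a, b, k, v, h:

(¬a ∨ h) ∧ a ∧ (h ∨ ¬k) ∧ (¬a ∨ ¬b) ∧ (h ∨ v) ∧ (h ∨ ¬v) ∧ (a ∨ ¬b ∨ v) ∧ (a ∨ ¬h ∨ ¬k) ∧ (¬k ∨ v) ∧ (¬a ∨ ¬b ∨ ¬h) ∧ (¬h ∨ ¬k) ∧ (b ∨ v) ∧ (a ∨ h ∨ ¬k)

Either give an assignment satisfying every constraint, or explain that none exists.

a = True, b = False, k = False, v = True, h = True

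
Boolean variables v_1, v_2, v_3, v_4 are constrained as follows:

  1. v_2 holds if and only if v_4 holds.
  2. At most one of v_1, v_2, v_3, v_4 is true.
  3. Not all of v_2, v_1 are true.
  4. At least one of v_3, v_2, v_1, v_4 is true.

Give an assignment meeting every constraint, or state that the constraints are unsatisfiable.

v_1 = False; v_2 = False; v_3 = True; v_4 = False

  (1) v_2=F, v_4=F — same ✓
  (2) {v_1, v_2, v_3, v_4}: 1 true — at most one ✓
  (3) {v_2, v_1}: 0/2 true — not all ✓
  (4) {v_3, v_2, v_1, v_4}: 1 true — at least one ✓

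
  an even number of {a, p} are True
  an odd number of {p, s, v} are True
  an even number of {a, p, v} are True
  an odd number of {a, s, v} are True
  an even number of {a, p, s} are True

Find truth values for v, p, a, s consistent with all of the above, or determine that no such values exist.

v=F; p=T; a=T; s=F

{a, p}: 2 true → even ✓
{p, s, v}: 1 true → odd ✓
{a, p, v}: 2 true → even ✓
{a, s, v}: 1 true → odd ✓
{a, p, s}: 2 true → even ✓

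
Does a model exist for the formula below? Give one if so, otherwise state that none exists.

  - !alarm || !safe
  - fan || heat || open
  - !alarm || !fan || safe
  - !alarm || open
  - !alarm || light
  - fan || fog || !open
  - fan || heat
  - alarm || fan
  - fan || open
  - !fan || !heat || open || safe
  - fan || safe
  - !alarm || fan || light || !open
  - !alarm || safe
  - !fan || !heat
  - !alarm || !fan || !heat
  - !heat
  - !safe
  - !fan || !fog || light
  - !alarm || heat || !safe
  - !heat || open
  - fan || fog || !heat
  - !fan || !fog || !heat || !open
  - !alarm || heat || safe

Unit clause (!heat) forces heat = False.
Unit clause (!safe) forces safe = False.
In (!alarm || heat || safe) only !alarm is left, so alarm = False.
In (fan || heat) only fan is left, so fan = True.
Set open = False.
Set fog = True.
  then (!fan || !fog || light) forces light = True.
All clauses satisfied.

alarm = False; open = False; fog = True; heat = False; safe = False; light = True; fan = True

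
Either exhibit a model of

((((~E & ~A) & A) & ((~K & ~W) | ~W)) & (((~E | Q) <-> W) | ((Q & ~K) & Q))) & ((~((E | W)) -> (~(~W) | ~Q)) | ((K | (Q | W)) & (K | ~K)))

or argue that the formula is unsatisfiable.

Unsatisfiable — no assignment works.

Case A = True: the conjunct ~A is False.
Case A = False: the conjunct A is False.
Both cases fail — unsatisfiable.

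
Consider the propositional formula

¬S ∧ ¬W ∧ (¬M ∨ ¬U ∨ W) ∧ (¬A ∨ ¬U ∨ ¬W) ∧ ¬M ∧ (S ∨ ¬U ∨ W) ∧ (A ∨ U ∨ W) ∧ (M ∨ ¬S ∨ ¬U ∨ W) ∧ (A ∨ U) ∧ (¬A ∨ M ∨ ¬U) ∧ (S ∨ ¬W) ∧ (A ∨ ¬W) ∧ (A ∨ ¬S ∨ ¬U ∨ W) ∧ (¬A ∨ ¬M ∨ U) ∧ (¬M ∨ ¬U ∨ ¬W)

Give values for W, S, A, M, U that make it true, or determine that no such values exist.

W = False, S = False, A = True, M = False, U = False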